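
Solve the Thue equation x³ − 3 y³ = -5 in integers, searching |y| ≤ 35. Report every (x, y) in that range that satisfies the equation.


The equation is x³ - 3y³ = -5. For fixed y, x³ = 3·y³ − 5, so a solution requires the RHS to be a perfect cube.
Strategy: iterate y from -35 to 35, compute RHS = 3·y³ − 5, and check whether it is a (positive or negative) perfect cube.
Check small values of y:
  y = 0: RHS = -5 is not a perfect cube.
  y = 1: RHS = -2 is not a perfect cube.
  y = -1: RHS = -8 = (-2)³ ⇒ x = -2 works.
  y = 2: RHS = 19 is not a perfect cube.
  y = -2: RHS = -29 is not a perfect cube.
  y = 3: RHS = 76 is not a perfect cube.
  y = -3: RHS = -86 is not a perfect cube.
Continuing the search up to |y| = 35 finds no further solutions beyond those listed.
Collected solutions: (-2, -1).

Solutions (with |y| ≤ 35): (-2, -1).


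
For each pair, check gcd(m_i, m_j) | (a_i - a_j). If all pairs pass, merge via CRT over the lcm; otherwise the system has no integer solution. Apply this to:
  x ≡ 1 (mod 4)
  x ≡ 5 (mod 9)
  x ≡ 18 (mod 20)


Moduli 4, 9, 20 are not pairwise coprime, so CRT works modulo lcm(m_i) when all pairwise compatibility conditions hold.
Pairwise compatibility: gcd(m_i, m_j) must divide a_i - a_j for every pair.
Merge one congruence at a time:
  Start: x ≡ 1 (mod 4).
  Combine with x ≡ 5 (mod 9): gcd(4, 9) = 1; 5 - 1 = 4, which IS divisible by 1, so compatible.
    Write x = 1 + 4·t and substitute into x ≡ 5 (mod 9): 4·t ≡ 5 − 1 = 4 (mod 9).
    The inverse of 4 mod 9 is 7 (since 4·7 = 28 = 3·9 + 1), so t ≡ 7·4 = 28 ≡ 1 (mod 9).
    Then x = 1 + 4·1 = 5, valid modulo lcm(4, 9) = 36: x ≡ 5 (mod 36).
  Combine with x ≡ 18 (mod 20): gcd(36, 20) = 4, and 18 - 5 = 13 is NOT divisible by 4.
    ⇒ system is inconsistent (no integer solution).

No solution (the system is inconsistent).


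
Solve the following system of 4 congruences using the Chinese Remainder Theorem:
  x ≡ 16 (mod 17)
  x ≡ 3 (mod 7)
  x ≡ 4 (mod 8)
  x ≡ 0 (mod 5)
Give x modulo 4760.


Product of moduli M = 17 · 7 · 8 · 5 = 4760.
Merge one congruence at a time:
  Start: x ≡ 16 (mod 17).
  Combine with x ≡ 3 (mod 7); new modulus lcm = 119.
    Write x = 16 + 17·t and substitute into x ≡ 3 (mod 7): 17·t ≡ 3 − 16 = -13 (mod 7).
    Reduce coefficients mod 7: 3·t ≡ 1 (mod 7).
    The inverse of 3 mod 7 is 5 (since 3·5 = 15 = 2·7 + 1), so t ≡ 5·1 = 5 ≡ 5 (mod 7).
    Then x = 16 + 17·5 = 101, valid modulo lcm(17, 7) = 119: x ≡ 101 (mod 119).
  Combine with x ≡ 4 (mod 8); new modulus lcm = 952.
    Write x = 101 + 119·t and substitute into x ≡ 4 (mod 8): 119·t ≡ 4 − 101 = -97 (mod 8).
    Reduce coefficients mod 8: 7·t ≡ 7 (mod 8).
    The inverse of 7 mod 8 is 7 (since 7·7 = 49 = 6·8 + 1), so t ≡ 7·7 = 49 ≡ 1 (mod 8).
    Then x = 101 + 119·1 = 220, valid modulo lcm(119, 8) = 952: x ≡ 220 (mod 952).
  Combine with x ≡ 0 (mod 5); new modulus lcm = 4760.
    Write x = 220 + 952·t and substitute into x ≡ 0 (mod 5): 952·t ≡ 0 − 220 = -220 (mod 5).
    Reduce coefficients mod 5: 2·t ≡ 0 (mod 5).
    The inverse of 2 mod 5 is 3 (since 2·3 = 6 = 1·5 + 1), so t ≡ 3·0 = 0 ≡ 0 (mod 5).
    Then x = 220 + 952·0 = 220, valid modulo lcm(952, 5) = 4760: x ≡ 220 (mod 4760).
Verify against each original: 220 mod 17 = 16, 220 mod 7 = 3, 220 mod 8 = 4, 220 mod 5 = 0.

x ≡ 220 (mod 4760).


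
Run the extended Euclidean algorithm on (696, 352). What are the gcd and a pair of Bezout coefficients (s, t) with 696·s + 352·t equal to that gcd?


Euclidean algorithm on (696, 352) — divide until remainder is 0:
  696 = 1 · 352 + 344
  352 = 1 · 344 + 8
  344 = 43 · 8 + 0
gcd(696, 352) = 8.
Track Bezout coefficients alongside the remainders: start with r₀ = 696 = a·1 + b·0 (s = 1, t = 0) and r₁ = 352 = a·0 + b·1 (s = 0, t = 1); each new remainder r_{k+1} = r_{k-1} − q_k·r_k inherits s_{k+1} = s_{k-1} − q_k·s_k, t_{k+1} = t_{k-1} − q_k·t_k, so r_k = a·s_k + b·t_k at every step:
  q = 1: r = 344, s = 1 − 1·0 = 1, t = 0 − 1·1 = -1  (check: 696·1 + 352·(-1) = 344)
  q = 1: r = 8, s = 0 − 1·1 = -1, t = 1 − 1·(-1) = 2  (check: 696·(-1) + 352·2 = 8)
The row with r = 8 (the gcd) gives the Bezout coefficients s = -1, t = 2.
Result: 696 · (-1) + 352 · (2) = 8.

gcd(696, 352) = 8; s = -1, t = 2 (check: 696·(-1) + 352·2 = 8).


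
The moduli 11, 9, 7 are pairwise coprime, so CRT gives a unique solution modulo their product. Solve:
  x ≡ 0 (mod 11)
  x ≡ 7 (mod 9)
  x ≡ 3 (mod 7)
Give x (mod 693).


Moduli 11, 9, 7 are pairwise coprime; by CRT there is a unique solution modulo M = 11 · 9 · 7 = 693.
Solve pairwise, accumulating the modulus:
  Start with x ≡ 0 (mod 11).
  Combine with x ≡ 7 (mod 9): since gcd(11, 9) = 1, we get a unique residue mod 99.
    Write x = 0 + 11·t and substitute into x ≡ 7 (mod 9): 11·t ≡ 7 − 0 = 7 (mod 9).
    Reduce coefficients mod 9: 2·t ≡ 7 (mod 9).
    The inverse of 2 mod 9 is 5 (since 2·5 = 10 = 1·9 + 1), so t ≡ 5·7 = 35 ≡ 8 (mod 9).
    Then x = 0 + 11·8 = 88, valid modulo lcm(11, 9) = 99: x ≡ 88 (mod 99).
  Combine with x ≡ 3 (mod 7): since gcd(99, 7) = 1, we get a unique residue mod 693.
    Write x = 88 + 99·t and substitute into x ≡ 3 (mod 7): 99·t ≡ 3 − 88 = -85 (mod 7).
    Reduce coefficients mod 7: 1·t ≡ 6 (mod 7).
    So t ≡ 6 (mod 7).
    Then x = 88 + 99·6 = 682, valid modulo lcm(99, 7) = 693: x ≡ 682 (mod 693).
Verify: 682 mod 11 = 0 ✓, 682 mod 9 = 7 ✓, 682 mod 7 = 3 ✓.

x ≡ 682 (mod 693).


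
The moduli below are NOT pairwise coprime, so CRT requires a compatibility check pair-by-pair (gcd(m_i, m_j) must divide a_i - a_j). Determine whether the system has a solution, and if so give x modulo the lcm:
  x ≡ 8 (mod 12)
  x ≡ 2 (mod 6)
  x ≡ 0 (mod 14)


Moduli 12, 6, 14 are not pairwise coprime, so CRT works modulo lcm(m_i) when all pairwise compatibility conditions hold.
Pairwise compatibility: gcd(m_i, m_j) must divide a_i - a_j for every pair.
Merge one congruence at a time:
  Start: x ≡ 8 (mod 12).
  Combine with x ≡ 2 (mod 6): gcd(12, 6) = 6; 2 - 8 = -6, which IS divisible by 6, so compatible.
    Write x = 8 + 12·t and substitute into x ≡ 2 (mod 6): 12·t ≡ 2 − 8 = -6 (mod 6).
    Divide the congruence (and modulus) by g = 6: 2·t ≡ -1 (mod 1).
    Modulo 1 every t works; take t = 0.
    Then x = 8 + 12·0 = 8, valid modulo lcm(12, 6) = 12: x ≡ 8 (mod 12).
  Combine with x ≡ 0 (mod 14): gcd(12, 14) = 2; 0 - 8 = -8, which IS divisible by 2, so compatible.
    Write x = 8 + 12·t and substitute into x ≡ 0 (mod 14): 12·t ≡ 0 − 8 = -8 (mod 14).
    Divide the congruence (and modulus) by g = 2: 6·t ≡ -4 (mod 7).
    Reduce coefficients mod 7: 6·t ≡ 3 (mod 7).
    The inverse of 6 mod 7 is 6 (since 6·6 = 36 = 5·7 + 1), so t ≡ 6·3 = 18 ≡ 4 (mod 7).
    Then x = 8 + 12·4 = 56, valid modulo lcm(12, 14) = 84: x ≡ 56 (mod 84).
Verify: 56 mod 12 = 8, 56 mod 6 = 2, 56 mod 14 = 0.

x ≡ 56 (mod 84).


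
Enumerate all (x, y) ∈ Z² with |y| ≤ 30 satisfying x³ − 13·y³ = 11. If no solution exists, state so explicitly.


The equation is x³ - 13y³ = 11. For fixed y, x³ = 13·y³ + 11, so a solution requires the RHS to be a perfect cube.
Strategy: iterate y from -30 to 30, compute RHS = 13·y³ + 11, and check whether it is a (positive or negative) perfect cube.
Check small values of y:
  y = 0: RHS = 11 is not a perfect cube.
  y = 1: RHS = 24 is not a perfect cube.
  y = -1: RHS = -2 is not a perfect cube.
  y = 2: RHS = 115 is not a perfect cube.
  y = -2: RHS = -93 is not a perfect cube.
  y = 3: RHS = 362 is not a perfect cube.
  y = -3: RHS = -340 is not a perfect cube.
Continuing the search up to |y| = 30 finds no solutions either.
No (x, y) in the scanned range satisfies the equation.

No integer solutions with |y| ≤ 30.


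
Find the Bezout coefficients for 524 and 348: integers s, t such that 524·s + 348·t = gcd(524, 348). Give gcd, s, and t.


Euclidean algorithm on (524, 348) — divide until remainder is 0:
  524 = 1 · 348 + 176
  348 = 1 · 176 + 172
  176 = 1 · 172 + 4
  172 = 43 · 4 + 0
gcd(524, 348) = 4.
Track Bezout coefficients alongside the remainders: start with r₀ = 524 = a·1 + b·0 (s = 1, t = 0) and r₁ = 348 = a·0 + b·1 (s = 0, t = 1); each new remainder r_{k+1} = r_{k-1} − q_k·r_k inherits s_{k+1} = s_{k-1} − q_k·s_k, t_{k+1} = t_{k-1} − q_k·t_k, so r_k = a·s_k + b·t_k at every step:
  q = 1: r = 176, s = 1 − 1·0 = 1, t = 0 − 1·1 = -1  (check: 524·1 + 348·(-1) = 176)
  q = 1: r = 172, s = 0 − 1·1 = -1, t = 1 − 1·(-1) = 2  (check: 524·(-1) + 348·2 = 172)
  q = 1: r = 4, s = 1 − 1·(-1) = 2, t = -1 − 1·2 = -3  (check: 524·2 + 348·(-3) = 4)
The row with r = 4 (the gcd) gives the Bezout coefficients s = 2, t = -3.
Result: 524 · (2) + 348 · (-3) = 4.

gcd(524, 348) = 4; s = 2, t = -3 (check: 524·2 + 348·(-3) = 4).


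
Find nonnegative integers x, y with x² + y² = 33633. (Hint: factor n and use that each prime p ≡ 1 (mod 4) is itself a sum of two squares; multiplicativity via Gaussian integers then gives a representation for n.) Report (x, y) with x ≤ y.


Step 1: Factor n = 33633 = 3^2 · 37 · 101.
Step 2: Check the mod-4 condition on each prime factor: 3 ≡ 3 (mod 4), exponent 2 (must be even); 37 ≡ 1 (mod 4), exponent 1; 101 ≡ 1 (mod 4), exponent 1.
All primes ≡ 3 (mod 4) appear to even exponent (or don't appear), so by the two-squares theorem n IS expressible as a sum of two squares.
Step 3: Build a representation. Group n = k² · m with k = 3 and m = 37 · 101 = 3737 (a product of primes ≡ 1 (mod 4)); a representation of m scales to one of n via (k·x)² + (k·y)² = k²(x² + y²). Each prime p ≡ 1 (mod 4) is itself a sum of two squares; find a² by testing p − a² for a perfect square:
  37: 37 − 1² = 36 = 6² ⇒ 37 = 1² + 6².
  101: 101 − 1² = 100 = 10² ⇒ 101 = 1² + 10².
  Combine using the Brahmagupta–Fibonacci identity (a² + b²)(c² + d²) = (ac − bd)² + (ad + bc)² = (ac + bd)² + (ad − bc)²:
  37 · 101 = 3737: from (1² + 6²)(1² + 10²), take (1·1 − 6·10, 1·10 + 6·1) = (1 − 60, 10 + 6) = (-59, 16); dropping signs (only squares matter) gives (59, 16); check 59² + 16² = 3481 + 256 = 3737 ✓.
  Scale by k = 3: (3·59, 3·16) = (177, 48).
Step 4: Order so x ≤ y and verify: 48² + 177² = 2304 + 31329 = 33633 = n. ✓

n = 33633 = 48² + 177² (one valid representation with x ≤ y).


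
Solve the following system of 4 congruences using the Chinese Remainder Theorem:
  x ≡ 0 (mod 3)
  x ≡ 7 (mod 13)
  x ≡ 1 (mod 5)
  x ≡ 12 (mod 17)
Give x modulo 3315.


Product of moduli M = 3 · 13 · 5 · 17 = 3315.
Merge one congruence at a time:
  Start: x ≡ 0 (mod 3).
  Combine with x ≡ 7 (mod 13); new modulus lcm = 39.
    Write x = 0 + 3·t and substitute into x ≡ 7 (mod 13): 3·t ≡ 7 − 0 = 7 (mod 13).
    The inverse of 3 mod 13 is 9 (since 3·9 = 27 = 2·13 + 1), so t ≡ 9·7 = 63 ≡ 11 (mod 13).
    Then x = 0 + 3·11 = 33, valid modulo lcm(3, 13) = 39: x ≡ 33 (mod 39).
  Combine with x ≡ 1 (mod 5); new modulus lcm = 195.
    Write x = 33 + 39·t and substitute into x ≡ 1 (mod 5): 39·t ≡ 1 − 33 = -32 (mod 5).
    Reduce coefficients mod 5: 4·t ≡ 3 (mod 5).
    The inverse of 4 mod 5 is 4 (since 4·4 = 16 = 3·5 + 1), so t ≡ 4·3 = 12 ≡ 2 (mod 5).
    Then x = 33 + 39·2 = 111, valid modulo lcm(39, 5) = 195: x ≡ 111 (mod 195).
  Combine with x ≡ 12 (mod 17); new modulus lcm = 3315.
    Write x = 111 + 195·t and substitute into x ≡ 12 (mod 17): 195·t ≡ 12 − 111 = -99 (mod 17).
    Reduce coefficients mod 17: 8·t ≡ 3 (mod 17).
    The inverse of 8 mod 17 is 15 (since 8·15 = 120 = 7·17 + 1), so t ≡ 15·3 = 45 ≡ 11 (mod 17).
    Then x = 111 + 195·11 = 2256, valid modulo lcm(195, 17) = 3315: x ≡ 2256 (mod 3315).
Verify against each original: 2256 mod 3 = 0, 2256 mod 13 = 7, 2256 mod 5 = 1, 2256 mod 17 = 12.

x ≡ 2256 (mod 3315).


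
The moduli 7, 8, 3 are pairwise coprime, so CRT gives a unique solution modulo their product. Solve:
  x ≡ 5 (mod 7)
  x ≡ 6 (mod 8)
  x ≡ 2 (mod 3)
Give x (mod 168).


Moduli 7, 8, 3 are pairwise coprime; by CRT there is a unique solution modulo M = 7 · 8 · 3 = 168.
Solve pairwise, accumulating the modulus:
  Start with x ≡ 5 (mod 7).
  Combine with x ≡ 6 (mod 8): since gcd(7, 8) = 1, we get a unique residue mod 56.
    Write x = 5 + 7·t and substitute into x ≡ 6 (mod 8): 7·t ≡ 6 − 5 = 1 (mod 8).
    The inverse of 7 mod 8 is 7 (since 7·7 = 49 = 6·8 + 1), so t ≡ 7·1 = 7 ≡ 7 (mod 8).
    Then x = 5 + 7·7 = 54, valid modulo lcm(7, 8) = 56: x ≡ 54 (mod 56).
  Combine with x ≡ 2 (mod 3): since gcd(56, 3) = 1, we get a unique residue mod 168.
    Write x = 54 + 56·t and substitute into x ≡ 2 (mod 3): 56·t ≡ 2 − 54 = -52 (mod 3).
    Reduce coefficients mod 3: 2·t ≡ 2 (mod 3).
    The inverse of 2 mod 3 is 2 (since 2·2 = 4 = 1·3 + 1), so t ≡ 2·2 = 4 ≡ 1 (mod 3).
    Then x = 54 + 56·1 = 110, valid modulo lcm(56, 3) = 168: x ≡ 110 (mod 168).
Verify: 110 mod 7 = 5 ✓, 110 mod 8 = 6 ✓, 110 mod 3 = 2 ✓.

x ≡ 110 (mod 168).


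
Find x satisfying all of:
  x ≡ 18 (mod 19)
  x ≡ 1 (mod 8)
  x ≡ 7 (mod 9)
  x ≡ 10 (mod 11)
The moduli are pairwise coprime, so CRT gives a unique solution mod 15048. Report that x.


Product of moduli M = 19 · 8 · 9 · 11 = 15048.
Merge one congruence at a time:
  Start: x ≡ 18 (mod 19).
  Combine with x ≡ 1 (mod 8); new modulus lcm = 152.
    Write x = 18 + 19·t and substitute into x ≡ 1 (mod 8): 19·t ≡ 1 − 18 = -17 (mod 8).
    Reduce coefficients mod 8: 3·t ≡ 7 (mod 8).
    The inverse of 3 mod 8 is 3 (since 3·3 = 9 = 1·8 + 1), so t ≡ 3·7 = 21 ≡ 5 (mod 8).
    Then x = 18 + 19·5 = 113, valid modulo lcm(19, 8) = 152: x ≡ 113 (mod 152).
  Combine with x ≡ 7 (mod 9); new modulus lcm = 1368.
    Write x = 113 + 152·t and substitute into x ≡ 7 (mod 9): 152·t ≡ 7 − 113 = -106 (mod 9).
    Reduce coefficients mod 9: 8·t ≡ 2 (mod 9).
    The inverse of 8 mod 9 is 8 (since 8·8 = 64 = 7·9 + 1), so t ≡ 8·2 = 16 ≡ 7 (mod 9).
    Then x = 113 + 152·7 = 1177, valid modulo lcm(152, 9) = 1368: x ≡ 1177 (mod 1368).
  Combine with x ≡ 10 (mod 11); new modulus lcm = 15048.
    Write x = 1177 + 1368·t and substitute into x ≡ 10 (mod 11): 1368·t ≡ 10 − 1177 = -1167 (mod 11).
    Reduce coefficients mod 11: 4·t ≡ 10 (mod 11).
    The inverse of 4 mod 11 is 3 (since 4·3 = 12 = 1·11 + 1), so t ≡ 3·10 = 30 ≡ 8 (mod 11).
    Then x = 1177 + 1368·8 = 12121, valid modulo lcm(1368, 11) = 15048: x ≡ 12121 (mod 15048).
Verify against each original: 12121 mod 19 = 18, 12121 mod 8 = 1, 12121 mod 9 = 7, 12121 mod 11 = 10.

x ≡ 12121 (mod 15048).


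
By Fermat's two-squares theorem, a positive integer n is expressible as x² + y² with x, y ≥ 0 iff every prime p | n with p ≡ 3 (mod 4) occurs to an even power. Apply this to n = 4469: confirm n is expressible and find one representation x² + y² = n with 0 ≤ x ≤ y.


Step 1: Factor n = 4469 = 41 · 109.
Step 2: Check the mod-4 condition on each prime factor: 41 ≡ 1 (mod 4), exponent 1; 109 ≡ 1 (mod 4), exponent 1.
All primes ≡ 3 (mod 4) appear to even exponent (or don't appear), so by the two-squares theorem n IS expressible as a sum of two squares.
Step 3: Build a representation. Here n = 41 · 109 is a product of primes ≡ 1 (mod 4). Each prime p ≡ 1 (mod 4) is itself a sum of two squares; find a² by testing p − a² for a perfect square:
  41: 41 − 1² = 40, 41 − 2² = 37, 41 − 3² = 32, 41 − 4² = 25 = 5² ⇒ 41 = 4² + 5².
  109: 109 − 1² = 108, 109 − 2² = 105, 109 − 3² = 100 = 10² ⇒ 109 = 3² + 10².
  Combine using the Brahmagupta–Fibonacci identity (a² + b²)(c² + d²) = (ac − bd)² + (ad + bc)² = (ac + bd)² + (ad − bc)²:
  41 · 109 = 4469: from (4² + 5²)(3² + 10²), take (4·3 − 5·10, 4·10 + 5·3) = (12 − 50, 40 + 15) = (-38, 55); dropping signs (only squares matter) gives (38, 55); check 38² + 55² = 1444 + 3025 = 4469 ✓.
Step 4: Order so x ≤ y and verify: 38² + 55² = 1444 + 3025 = 4469 = n. ✓

n = 4469 = 38² + 55² (one valid representation with x ≤ y).


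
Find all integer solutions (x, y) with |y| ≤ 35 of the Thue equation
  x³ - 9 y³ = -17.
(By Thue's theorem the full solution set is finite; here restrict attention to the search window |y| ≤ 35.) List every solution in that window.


The equation is x³ - 9y³ = -17. For fixed y, x³ = 9·y³ − 17, so a solution requires the RHS to be a perfect cube.
Strategy: iterate y from -35 to 35, compute RHS = 9·y³ − 17, and check whether it is a (positive or negative) perfect cube.
Check small values of y:
  y = 0: RHS = -17 is not a perfect cube.
  y = 1: RHS = -8 = (-2)³ ⇒ x = -2 works.
  y = -1: RHS = -26 is not a perfect cube.
  y = 2: RHS = 55 is not a perfect cube.
  y = -2: RHS = -89 is not a perfect cube.
  y = 3: RHS = 226 is not a perfect cube.
  y = -3: RHS = -260 is not a perfect cube.
Continuing, at y = 25: RHS = 140608 = (52)³ ⇒ x = 52 works.
Searching the remaining y in |y| ≤ 35 finds no further solutions.
Collected solutions: (-2, 1), (52, 25).

Solutions (with |y| ≤ 35): (-2, 1), (52, 25).


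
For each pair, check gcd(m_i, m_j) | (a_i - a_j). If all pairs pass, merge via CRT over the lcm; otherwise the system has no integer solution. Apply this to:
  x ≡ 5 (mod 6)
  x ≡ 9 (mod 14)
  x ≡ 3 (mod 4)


Moduli 6, 14, 4 are not pairwise coprime, so CRT works modulo lcm(m_i) when all pairwise compatibility conditions hold.
Pairwise compatibility: gcd(m_i, m_j) must divide a_i - a_j for every pair.
Merge one congruence at a time:
  Start: x ≡ 5 (mod 6).
  Combine with x ≡ 9 (mod 14): gcd(6, 14) = 2; 9 - 5 = 4, which IS divisible by 2, so compatible.
    Write x = 5 + 6·t and substitute into x ≡ 9 (mod 14): 6·t ≡ 9 − 5 = 4 (mod 14).
    Divide the congruence (and modulus) by g = 2: 3·t ≡ 2 (mod 7).
    The inverse of 3 mod 7 is 5 (since 3·5 = 15 = 2·7 + 1), so t ≡ 5·2 = 10 ≡ 3 (mod 7).
    Then x = 5 + 6·3 = 23, valid modulo lcm(6, 14) = 42: x ≡ 23 (mod 42).
  Combine with x ≡ 3 (mod 4): gcd(42, 4) = 2; 3 - 23 = -20, which IS divisible by 2, so compatible.
    Write x = 23 + 42·t and substitute into x ≡ 3 (mod 4): 42·t ≡ 3 − 23 = -20 (mod 4).
    Divide the congruence (and modulus) by g = 2: 21·t ≡ -10 (mod 2).
    Reduce coefficients mod 2: 1·t ≡ 0 (mod 2).
    So t ≡ 0 (mod 2).
    Then x = 23 + 42·0 = 23, valid modulo lcm(42, 4) = 84: x ≡ 23 (mod 84).
Verify: 23 mod 6 = 5, 23 mod 14 = 9, 23 mod 4 = 3.

x ≡ 23 (mod 84).


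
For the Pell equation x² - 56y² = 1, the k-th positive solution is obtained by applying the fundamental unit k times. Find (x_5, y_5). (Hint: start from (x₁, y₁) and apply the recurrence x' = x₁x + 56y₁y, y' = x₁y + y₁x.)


Step 1: Find the fundamental solution (x₁, y₁) of x² - 56y² = 1.
  Expand √56 as a continued fraction. a₀ = ⌊√56⌋ = 7; iterate m_{k+1} = d_k·a_k − m_k, d_{k+1} = (56 − m_{k+1}²)/d_k, a_{k+1} = ⌊(a₀ + m_{k+1})/d_{k+1}⌋ (starting m₀ = 0, d₀ = 1), with convergents p_k = a_k·p_{k-1} + p_{k-2}, q_k = a_k·q_{k-1} + q_{k-2} (p₋₁ = 1, q₋₁ = 0):
  k = 0: a₀ = 7; p₀/q₀ = 7/1; p₀² − 56·q₀² = 49 − 56 = -7.
  k = 1: m = 7, d = 7, a = ⌊(7 + 7)/7⌋ = 2; p/q = (2·7 + 1)/(2·1 + 0) = 15/2; p² − 56·q² = 225 − 224 = 1.
  The first convergent with p² − 56·q² = 1 gives the fundamental solution (x₁, y₁) = (15, 2).
Step 2: Apply the recurrence (x_{n+1}, y_{n+1}) = (x₁x_n + 56y₁y_n, x₁y_n + y₁x_n) repeatedly.
  From (x_1, y_1) = (15, 2): x_2 = 15·15 + 56·2·2 = 449; y_2 = 15·2 + 2·15 = 60.
  From (x_2, y_2) = (449, 60): x_3 = 15·449 + 56·2·60 = 13455; y_3 = 15·60 + 2·449 = 1798.
  From (x_3, y_3) = (13455, 1798): x_4 = 15·13455 + 56·2·1798 = 403201; y_4 = 15·1798 + 2·13455 = 53880.
  From (x_4, y_4) = (403201, 53880): x_5 = 15·403201 + 56·2·53880 = 12082575; y_5 = 15·53880 + 2·403201 = 1614602.
Step 3: Verify x_5² - 56·y_5² = 145988618630625 - 145988618630624 = 1 (should be 1). ✓

(x_1, y_1) = (15, 2); (x_5, y_5) = (12082575, 1614602).


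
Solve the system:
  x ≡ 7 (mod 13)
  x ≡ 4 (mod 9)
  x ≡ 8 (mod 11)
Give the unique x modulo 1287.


Moduli 13, 9, 11 are pairwise coprime; by CRT there is a unique solution modulo M = 13 · 9 · 11 = 1287.
Solve pairwise, accumulating the modulus:
  Start with x ≡ 7 (mod 13).
  Combine with x ≡ 4 (mod 9): since gcd(13, 9) = 1, we get a unique residue mod 117.
    Write x = 7 + 13·t and substitute into x ≡ 4 (mod 9): 13·t ≡ 4 − 7 = -3 (mod 9).
    Reduce coefficients mod 9: 4·t ≡ 6 (mod 9).
    The inverse of 4 mod 9 is 7 (since 4·7 = 28 = 3·9 + 1), so t ≡ 7·6 = 42 ≡ 6 (mod 9).
    Then x = 7 + 13·6 = 85, valid modulo lcm(13, 9) = 117: x ≡ 85 (mod 117).
  Combine with x ≡ 8 (mod 11): since gcd(117, 11) = 1, we get a unique residue mod 1287.
    Write x = 85 + 117·t and substitute into x ≡ 8 (mod 11): 117·t ≡ 8 − 85 = -77 (mod 11).
    Reduce coefficients mod 11: 7·t ≡ 0 (mod 11).
    The inverse of 7 mod 11 is 8 (since 7·8 = 56 = 5·11 + 1), so t ≡ 8·0 = 0 ≡ 0 (mod 11).
    Then x = 85 + 117·0 = 85, valid modulo lcm(117, 11) = 1287: x ≡ 85 (mod 1287).
Verify: 85 mod 13 = 7 ✓, 85 mod 9 = 4 ✓, 85 mod 11 = 8 ✓.

x ≡ 85 (mod 1287).


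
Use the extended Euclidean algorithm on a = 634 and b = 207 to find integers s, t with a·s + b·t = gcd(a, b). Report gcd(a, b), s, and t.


Euclidean algorithm on (634, 207) — divide until remainder is 0:
  634 = 3 · 207 + 13
  207 = 15 · 13 + 12
  13 = 1 · 12 + 1
  12 = 12 · 1 + 0
gcd(634, 207) = 1.
Track Bezout coefficients alongside the remainders: start with r₀ = 634 = a·1 + b·0 (s = 1, t = 0) and r₁ = 207 = a·0 + b·1 (s = 0, t = 1); each new remainder r_{k+1} = r_{k-1} − q_k·r_k inherits s_{k+1} = s_{k-1} − q_k·s_k, t_{k+1} = t_{k-1} − q_k·t_k, so r_k = a·s_k + b·t_k at every step:
  q = 3: r = 13, s = 1 − 3·0 = 1, t = 0 − 3·1 = -3  (check: 634·1 + 207·(-3) = 13)
  q = 15: r = 12, s = 0 − 15·1 = -15, t = 1 − 15·(-3) = 46  (check: 634·(-15) + 207·46 = 12)
  q = 1: r = 1, s = 1 − 1·(-15) = 16, t = -3 − 1·46 = -49  (check: 634·16 + 207·(-49) = 1)
The row with r = 1 (the gcd) gives the Bezout coefficients s = 16, t = -49.
Result: 634 · (16) + 207 · (-49) = 1.

gcd(634, 207) = 1; s = 16, t = -49 (check: 634·16 + 207·(-49) = 1).


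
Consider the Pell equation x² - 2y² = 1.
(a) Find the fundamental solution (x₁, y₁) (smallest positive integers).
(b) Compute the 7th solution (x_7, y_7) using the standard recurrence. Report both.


Step 1: Find the fundamental solution (x₁, y₁) of x² - 2y² = 1.
  Expand √2 as a continued fraction. a₀ = ⌊√2⌋ = 1; iterate m_{k+1} = d_k·a_k − m_k, d_{k+1} = (2 − m_{k+1}²)/d_k, a_{k+1} = ⌊(a₀ + m_{k+1})/d_{k+1}⌋ (starting m₀ = 0, d₀ = 1), with convergents p_k = a_k·p_{k-1} + p_{k-2}, q_k = a_k·q_{k-1} + q_{k-2} (p₋₁ = 1, q₋₁ = 0):
  k = 0: a₀ = 1; p₀/q₀ = 1/1; p₀² − 2·q₀² = 1 − 2 = -1.
  k = 1: m = 1, d = 1, a = ⌊(1 + 1)/1⌋ = 2; p/q = (2·1 + 1)/(2·1 + 0) = 3/2; p² − 2·q² = 9 − 8 = 1.
  The first convergent with p² − 2·q² = 1 gives the fundamental solution (x₁, y₁) = (3, 2).
Step 2: Apply the recurrence (x_{n+1}, y_{n+1}) = (x₁x_n + 2y₁y_n, x₁y_n + y₁x_n) repeatedly.
  From (x_1, y_1) = (3, 2): x_2 = 3·3 + 2·2·2 = 17; y_2 = 3·2 + 2·3 = 12.
  From (x_2, y_2) = (17, 12): x_3 = 3·17 + 2·2·12 = 99; y_3 = 3·12 + 2·17 = 70.
  From (x_3, y_3) = (99, 70): x_4 = 3·99 + 2·2·70 = 577; y_4 = 3·70 + 2·99 = 408.
  From (x_4, y_4) = (577, 408): x_5 = 3·577 + 2·2·408 = 3363; y_5 = 3·408 + 2·577 = 2378.
  From (x_5, y_5) = (3363, 2378): x_6 = 3·3363 + 2·2·2378 = 19601; y_6 = 3·2378 + 2·3363 = 13860.
  From (x_6, y_6) = (19601, 13860): x_7 = 3·19601 + 2·2·13860 = 114243; y_7 = 3·13860 + 2·19601 = 80782.
Step 3: Verify x_7² - 2·y_7² = 13051463049 - 13051463048 = 1 (should be 1). ✓

(x_1, y_1) = (3, 2); (x_7, y_7) = (114243, 80782).


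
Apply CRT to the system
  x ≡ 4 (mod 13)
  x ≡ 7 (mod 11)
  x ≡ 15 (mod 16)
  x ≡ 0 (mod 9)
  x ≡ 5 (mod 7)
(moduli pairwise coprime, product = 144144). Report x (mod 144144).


Product of moduli M = 13 · 11 · 16 · 9 · 7 = 144144.
Merge one congruence at a time:
  Start: x ≡ 4 (mod 13).
  Combine with x ≡ 7 (mod 11); new modulus lcm = 143.
    Write x = 4 + 13·t and substitute into x ≡ 7 (mod 11): 13·t ≡ 7 − 4 = 3 (mod 11).
    Reduce coefficients mod 11: 2·t ≡ 3 (mod 11).
    The inverse of 2 mod 11 is 6 (since 2·6 = 12 = 1·11 + 1), so t ≡ 6·3 = 18 ≡ 7 (mod 11).
    Then x = 4 + 13·7 = 95, valid modulo lcm(13, 11) = 143: x ≡ 95 (mod 143).
  Combine with x ≡ 15 (mod 16); new modulus lcm = 2288.
    Write x = 95 + 143·t and substitute into x ≡ 15 (mod 16): 143·t ≡ 15 − 95 = -80 (mod 16).
    Reduce coefficients mod 16: 15·t ≡ 0 (mod 16).
    The inverse of 15 mod 16 is 15 (since 15·15 = 225 = 14·16 + 1), so t ≡ 15·0 = 0 ≡ 0 (mod 16).
    Then x = 95 + 143·0 = 95, valid modulo lcm(143, 16) = 2288: x ≡ 95 (mod 2288).
  Combine with x ≡ 0 (mod 9); new modulus lcm = 20592.
    Write x = 95 + 2288·t and substitute into x ≡ 0 (mod 9): 2288·t ≡ 0 − 95 = -95 (mod 9).
    Reduce coefficients mod 9: 2·t ≡ 4 (mod 9).
    The inverse of 2 mod 9 is 5 (since 2·5 = 10 = 1·9 + 1), so t ≡ 5·4 = 20 ≡ 2 (mod 9).
    Then x = 95 + 2288·2 = 4671, valid modulo lcm(2288, 9) = 20592: x ≡ 4671 (mod 20592).
  Combine with x ≡ 5 (mod 7); new modulus lcm = 144144.
    Write x = 4671 + 20592·t and substitute into x ≡ 5 (mod 7): 20592·t ≡ 5 − 4671 = -4666 (mod 7).
    Reduce coefficients mod 7: 5·t ≡ 3 (mod 7).
    The inverse of 5 mod 7 is 3 (since 5·3 = 15 = 2·7 + 1), so t ≡ 3·3 = 9 ≡ 2 (mod 7).
    Then x = 4671 + 20592·2 = 45855, valid modulo lcm(20592, 7) = 144144: x ≡ 45855 (mod 144144).
Verify against each original: 45855 mod 13 = 4, 45855 mod 11 = 7, 45855 mod 16 = 15, 45855 mod 9 = 0, 45855 mod 7 = 5.

x ≡ 45855 (mod 144144).


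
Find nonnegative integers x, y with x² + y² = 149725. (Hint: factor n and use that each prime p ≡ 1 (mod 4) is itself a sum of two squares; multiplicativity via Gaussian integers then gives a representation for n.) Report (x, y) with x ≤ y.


Step 1: Factor n = 149725 = 5^2 · 53 · 113.
Step 2: Check the mod-4 condition on each prime factor: 5 ≡ 1 (mod 4), exponent 2; 53 ≡ 1 (mod 4), exponent 1; 113 ≡ 1 (mod 4), exponent 1.
All primes ≡ 3 (mod 4) appear to even exponent (or don't appear), so by the two-squares theorem n IS expressible as a sum of two squares.
Step 3: Build a representation. Group n = k² · m with k = 5 and m = 53 · 113 = 5989 (a product of primes ≡ 1 (mod 4)); a representation of m scales to one of n via (k·x)² + (k·y)² = k²(x² + y²). Each prime p ≡ 1 (mod 4) is itself a sum of two squares; find a² by testing p − a² for a perfect square:
  53: 53 − 1² = 52, 53 − 2² = 49 = 7² ⇒ 53 = 2² + 7².
  113: 113 − 1² = 112, 113 − 2² = 109, 113 − 3² = 104, 113 − 4² = 97, 113 − 5² = 88, 113 − 6² = 77, 113 − 7² = 64 = 8² ⇒ 113 = 7² + 8².
  Combine using the Brahmagupta–Fibonacci identity (a² + b²)(c² + d²) = (ac − bd)² + (ad + bc)² = (ac + bd)² + (ad − bc)²:
  53 · 113 = 5989: from (2² + 7²)(7² + 8²), take (2·7 − 7·8, 2·8 + 7·7) = (14 − 56, 16 + 49) = (-42, 65); dropping signs (only squares matter) gives (42, 65); check 42² + 65² = 1764 + 4225 = 5989 ✓.
  Scale by k = 5: (5·42, 5·65) = (210, 325).
Step 4: Order so x ≤ y and verify: 210² + 325² = 44100 + 105625 = 149725 = n. ✓

n = 149725 = 210² + 325² (one valid representation with x ≤ y).


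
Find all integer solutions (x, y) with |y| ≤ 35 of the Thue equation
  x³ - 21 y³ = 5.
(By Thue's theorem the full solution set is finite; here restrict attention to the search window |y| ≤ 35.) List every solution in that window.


The equation is x³ - 21y³ = 5. For fixed y, x³ = 21·y³ + 5, so a solution requires the RHS to be a perfect cube.
Strategy: iterate y from -35 to 35, compute RHS = 21·y³ + 5, and check whether it is a (positive or negative) perfect cube.
Check small values of y:
  y = 0: RHS = 5 is not a perfect cube.
  y = 1: RHS = 26 is not a perfect cube.
  y = -1: RHS = -16 is not a perfect cube.
  y = 2: RHS = 173 is not a perfect cube.
  y = -2: RHS = -163 is not a perfect cube.
  y = 3: RHS = 572 is not a perfect cube.
  y = -3: RHS = -562 is not a perfect cube.
Continuing the search up to |y| = 35 finds no solutions either.
No (x, y) in the scanned range satisfies the equation.

No integer solutions with |y| ≤ 35.


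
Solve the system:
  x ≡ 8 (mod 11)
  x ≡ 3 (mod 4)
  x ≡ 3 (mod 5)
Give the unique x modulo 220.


Moduli 11, 4, 5 are pairwise coprime; by CRT there is a unique solution modulo M = 11 · 4 · 5 = 220.
Solve pairwise, accumulating the modulus:
  Start with x ≡ 8 (mod 11).
  Combine with x ≡ 3 (mod 4): since gcd(11, 4) = 1, we get a unique residue mod 44.
    Write x = 8 + 11·t and substitute into x ≡ 3 (mod 4): 11·t ≡ 3 − 8 = -5 (mod 4).
    Reduce coefficients mod 4: 3·t ≡ 3 (mod 4).
    The inverse of 3 mod 4 is 3 (since 3·3 = 9 = 2·4 + 1), so t ≡ 3·3 = 9 ≡ 1 (mod 4).
    Then x = 8 + 11·1 = 19, valid modulo lcm(11, 4) = 44: x ≡ 19 (mod 44).
  Combine with x ≡ 3 (mod 5): since gcd(44, 5) = 1, we get a unique residue mod 220.
    Write x = 19 + 44·t and substitute into x ≡ 3 (mod 5): 44·t ≡ 3 − 19 = -16 (mod 5).
    Reduce coefficients mod 5: 4·t ≡ 4 (mod 5).
    The inverse of 4 mod 5 is 4 (since 4·4 = 16 = 3·5 + 1), so t ≡ 4·4 = 16 ≡ 1 (mod 5).
    Then x = 19 + 44·1 = 63, valid modulo lcm(44, 5) = 220: x ≡ 63 (mod 220).
Verify: 63 mod 11 = 8 ✓, 63 mod 4 = 3 ✓, 63 mod 5 = 3 ✓.

x ≡ 63 (mod 220).


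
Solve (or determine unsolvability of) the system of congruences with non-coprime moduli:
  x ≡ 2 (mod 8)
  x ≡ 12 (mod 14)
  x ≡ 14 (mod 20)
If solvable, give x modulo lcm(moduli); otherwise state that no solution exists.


Moduli 8, 14, 20 are not pairwise coprime, so CRT works modulo lcm(m_i) when all pairwise compatibility conditions hold.
Pairwise compatibility: gcd(m_i, m_j) must divide a_i - a_j for every pair.
Merge one congruence at a time:
  Start: x ≡ 2 (mod 8).
  Combine with x ≡ 12 (mod 14): gcd(8, 14) = 2; 12 - 2 = 10, which IS divisible by 2, so compatible.
    Write x = 2 + 8·t and substitute into x ≡ 12 (mod 14): 8·t ≡ 12 − 2 = 10 (mod 14).
    Divide the congruence (and modulus) by g = 2: 4·t ≡ 5 (mod 7).
    The inverse of 4 mod 7 is 2 (since 4·2 = 8 = 1·7 + 1), so t ≡ 2·5 = 10 ≡ 3 (mod 7).
    Then x = 2 + 8·3 = 26, valid modulo lcm(8, 14) = 56: x ≡ 26 (mod 56).
  Combine with x ≡ 14 (mod 20): gcd(56, 20) = 4; 14 - 26 = -12, which IS divisible by 4, so compatible.
    Write x = 26 + 56·t and substitute into x ≡ 14 (mod 20): 56·t ≡ 14 − 26 = -12 (mod 20).
    Divide the congruence (and modulus) by g = 4: 14·t ≡ -3 (mod 5).
    Reduce coefficients mod 5: 4·t ≡ 2 (mod 5).
    The inverse of 4 mod 5 is 4 (since 4·4 = 16 = 3·5 + 1), so t ≡ 4·2 = 8 ≡ 3 (mod 5).
    Then x = 26 + 56·3 = 194, valid modulo lcm(56, 20) = 280: x ≡ 194 (mod 280).
Verify: 194 mod 8 = 2, 194 mod 14 = 12, 194 mod 20 = 14.

x ≡ 194 (mod 280).


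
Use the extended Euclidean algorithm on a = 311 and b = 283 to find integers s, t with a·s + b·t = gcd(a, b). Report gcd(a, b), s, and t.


Euclidean algorithm on (311, 283) — divide until remainder is 0:
  311 = 1 · 283 + 28
  283 = 10 · 28 + 3
  28 = 9 · 3 + 1
  3 = 3 · 1 + 0
gcd(311, 283) = 1.
Track Bezout coefficients alongside the remainders: start with r₀ = 311 = a·1 + b·0 (s = 1, t = 0) and r₁ = 283 = a·0 + b·1 (s = 0, t = 1); each new remainder r_{k+1} = r_{k-1} − q_k·r_k inherits s_{k+1} = s_{k-1} − q_k·s_k, t_{k+1} = t_{k-1} − q_k·t_k, so r_k = a·s_k + b·t_k at every step:
  q = 1: r = 28, s = 1 − 1·0 = 1, t = 0 − 1·1 = -1  (check: 311·1 + 283·(-1) = 28)
  q = 10: r = 3, s = 0 − 10·1 = -10, t = 1 − 10·(-1) = 11  (check: 311·(-10) + 283·11 = 3)
  q = 9: r = 1, s = 1 − 9·(-10) = 91, t = -1 − 9·11 = -100  (check: 311·91 + 283·(-100) = 1)
The row with r = 1 (the gcd) gives the Bezout coefficients s = 91, t = -100.
Result: 311 · (91) + 283 · (-100) = 1.

gcd(311, 283) = 1; s = 91, t = -100 (check: 311·91 + 283·(-100) = 1).


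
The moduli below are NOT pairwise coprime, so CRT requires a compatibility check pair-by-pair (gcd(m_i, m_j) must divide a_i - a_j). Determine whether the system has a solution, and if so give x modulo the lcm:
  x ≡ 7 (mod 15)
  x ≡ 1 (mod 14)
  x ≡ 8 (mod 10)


Moduli 15, 14, 10 are not pairwise coprime, so CRT works modulo lcm(m_i) when all pairwise compatibility conditions hold.
Pairwise compatibility: gcd(m_i, m_j) must divide a_i - a_j for every pair.
Merge one congruence at a time:
  Start: x ≡ 7 (mod 15).
  Combine with x ≡ 1 (mod 14): gcd(15, 14) = 1; 1 - 7 = -6, which IS divisible by 1, so compatible.
    Write x = 7 + 15·t and substitute into x ≡ 1 (mod 14): 15·t ≡ 1 − 7 = -6 (mod 14).
    Reduce coefficients mod 14: 1·t ≡ 8 (mod 14).
    So t ≡ 8 (mod 14).
    Then x = 7 + 15·8 = 127, valid modulo lcm(15, 14) = 210: x ≡ 127 (mod 210).
  Combine with x ≡ 8 (mod 10): gcd(210, 10) = 10, and 8 - 127 = -119 is NOT divisible by 10.
    ⇒ system is inconsistent (no integer solution).

No solution (the system is inconsistent).


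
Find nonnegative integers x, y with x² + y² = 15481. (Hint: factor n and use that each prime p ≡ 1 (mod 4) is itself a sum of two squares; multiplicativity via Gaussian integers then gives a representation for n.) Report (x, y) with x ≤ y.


Step 1: Factor n = 15481 = 113 · 137.
Step 2: Check the mod-4 condition on each prime factor: 113 ≡ 1 (mod 4), exponent 1; 137 ≡ 1 (mod 4), exponent 1.
All primes ≡ 3 (mod 4) appear to even exponent (or don't appear), so by the two-squares theorem n IS expressible as a sum of two squares.
Step 3: Build a representation. Here n = 113 · 137 is a product of primes ≡ 1 (mod 4). Each prime p ≡ 1 (mod 4) is itself a sum of two squares; find a² by testing p − a² for a perfect square:
  113: 113 − 1² = 112, 113 − 2² = 109, 113 − 3² = 104, 113 − 4² = 97, 113 − 5² = 88, 113 − 6² = 77, 113 − 7² = 64 = 8² ⇒ 113 = 7² + 8².
  137: 137 − 1² = 136, 137 − 2² = 133, 137 − 3² = 128, 137 − 4² = 121 = 11² ⇒ 137 = 4² + 11².
  Combine using the Brahmagupta–Fibonacci identity (a² + b²)(c² + d²) = (ac − bd)² + (ad + bc)² = (ac + bd)² + (ad − bc)²:
  113 · 137 = 15481: from (7² + 8²)(4² + 11²), take (7·4 − 8·11, 7·11 + 8·4) = (28 − 88, 77 + 32) = (-60, 109); dropping signs (only squares matter) gives (60, 109); check 60² + 109² = 3600 + 11881 = 15481 ✓.
Step 4: Order so x ≤ y and verify: 60² + 109² = 3600 + 11881 = 15481 = n. ✓

n = 15481 = 60² + 109² (one valid representation with x ≤ y).


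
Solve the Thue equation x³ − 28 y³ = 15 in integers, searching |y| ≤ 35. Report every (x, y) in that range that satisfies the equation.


The equation is x³ - 28y³ = 15. For fixed y, x³ = 28·y³ + 15, so a solution requires the RHS to be a perfect cube.
Strategy: iterate y from -35 to 35, compute RHS = 28·y³ + 15, and check whether it is a (positive or negative) perfect cube.
Check small values of y:
  y = 0: RHS = 15 is not a perfect cube.
  y = 1: RHS = 43 is not a perfect cube.
  y = -1: RHS = -13 is not a perfect cube.
  y = 2: RHS = 239 is not a perfect cube.
  y = -2: RHS = -209 is not a perfect cube.
  y = 3: RHS = 771 is not a perfect cube.
  y = -3: RHS = -741 is not a perfect cube.
Continuing the search up to |y| = 35 finds no solutions either.
No (x, y) in the scanned range satisfies the equation.

No integer solutions with |y| ≤ 35.


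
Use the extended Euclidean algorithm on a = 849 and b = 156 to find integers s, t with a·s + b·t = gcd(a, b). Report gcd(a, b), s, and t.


Euclidean algorithm on (849, 156) — divide until remainder is 0:
  849 = 5 · 156 + 69
  156 = 2 · 69 + 18
  69 = 3 · 18 + 15
  18 = 1 · 15 + 3
  15 = 5 · 3 + 0
gcd(849, 156) = 3.
Track Bezout coefficients alongside the remainders: start with r₀ = 849 = a·1 + b·0 (s = 1, t = 0) and r₁ = 156 = a·0 + b·1 (s = 0, t = 1); each new remainder r_{k+1} = r_{k-1} − q_k·r_k inherits s_{k+1} = s_{k-1} − q_k·s_k, t_{k+1} = t_{k-1} − q_k·t_k, so r_k = a·s_k + b·t_k at every step:
  q = 5: r = 69, s = 1 − 5·0 = 1, t = 0 − 5·1 = -5  (check: 849·1 + 156·(-5) = 69)
  q = 2: r = 18, s = 0 − 2·1 = -2, t = 1 − 2·(-5) = 11  (check: 849·(-2) + 156·11 = 18)
  q = 3: r = 15, s = 1 − 3·(-2) = 7, t = -5 − 3·11 = -38  (check: 849·7 + 156·(-38) = 15)
  q = 1: r = 3, s = -2 − 1·7 = -9, t = 11 − 1·(-38) = 49  (check: 849·(-9) + 156·49 = 3)
The row with r = 3 (the gcd) gives the Bezout coefficients s = -9, t = 49.
Result: 849 · (-9) + 156 · (49) = 3.

gcd(849, 156) = 3; s = -9, t = 49 (check: 849·(-9) + 156·49 = 3).


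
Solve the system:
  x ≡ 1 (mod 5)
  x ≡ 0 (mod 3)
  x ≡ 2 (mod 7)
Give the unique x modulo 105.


Moduli 5, 3, 7 are pairwise coprime; by CRT there is a unique solution modulo M = 5 · 3 · 7 = 105.
Solve pairwise, accumulating the modulus:
  Start with x ≡ 1 (mod 5).
  Combine with x ≡ 0 (mod 3): since gcd(5, 3) = 1, we get a unique residue mod 15.
    Write x = 1 + 5·t and substitute into x ≡ 0 (mod 3): 5·t ≡ 0 − 1 = -1 (mod 3).
    Reduce coefficients mod 3: 2·t ≡ 2 (mod 3).
    The inverse of 2 mod 3 is 2 (since 2·2 = 4 = 1·3 + 1), so t ≡ 2·2 = 4 ≡ 1 (mod 3).
    Then x = 1 + 5·1 = 6, valid modulo lcm(5, 3) = 15: x ≡ 6 (mod 15).
  Combine with x ≡ 2 (mod 7): since gcd(15, 7) = 1, we get a unique residue mod 105.
    Write x = 6 + 15·t and substitute into x ≡ 2 (mod 7): 15·t ≡ 2 − 6 = -4 (mod 7).
    Reduce coefficients mod 7: 1·t ≡ 3 (mod 7).
    So t ≡ 3 (mod 7).
    Then x = 6 + 15·3 = 51, valid modulo lcm(15, 7) = 105: x ≡ 51 (mod 105).
Verify: 51 mod 5 = 1 ✓, 51 mod 3 = 0 ✓, 51 mod 7 = 2 ✓.

x ≡ 51 (mod 105).


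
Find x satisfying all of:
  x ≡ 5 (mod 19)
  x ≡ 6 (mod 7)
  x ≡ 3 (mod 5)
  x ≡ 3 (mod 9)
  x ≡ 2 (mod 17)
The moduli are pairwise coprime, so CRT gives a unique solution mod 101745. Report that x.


Product of moduli M = 19 · 7 · 5 · 9 · 17 = 101745.
Merge one congruence at a time:
  Start: x ≡ 5 (mod 19).
  Combine with x ≡ 6 (mod 7); new modulus lcm = 133.
    Write x = 5 + 19·t and substitute into x ≡ 6 (mod 7): 19·t ≡ 6 − 5 = 1 (mod 7).
    Reduce coefficients mod 7: 5·t ≡ 1 (mod 7).
    The inverse of 5 mod 7 is 3 (since 5·3 = 15 = 2·7 + 1), so t ≡ 3·1 = 3 ≡ 3 (mod 7).
    Then x = 5 + 19·3 = 62, valid modulo lcm(19, 7) = 133: x ≡ 62 (mod 133).
  Combine with x ≡ 3 (mod 5); new modulus lcm = 665.
    Write x = 62 + 133·t and substitute into x ≡ 3 (mod 5): 133·t ≡ 3 − 62 = -59 (mod 5).
    Reduce coefficients mod 5: 3·t ≡ 1 (mod 5).
    The inverse of 3 mod 5 is 2 (since 3·2 = 6 = 1·5 + 1), so t ≡ 2·1 = 2 ≡ 2 (mod 5).
    Then x = 62 + 133·2 = 328, valid modulo lcm(133, 5) = 665: x ≡ 328 (mod 665).
  Combine with x ≡ 3 (mod 9); new modulus lcm = 5985.
    Write x = 328 + 665·t and substitute into x ≡ 3 (mod 9): 665·t ≡ 3 − 328 = -325 (mod 9).
    Reduce coefficients mod 9: 8·t ≡ 8 (mod 9).
    The inverse of 8 mod 9 is 8 (since 8·8 = 64 = 7·9 + 1), so t ≡ 8·8 = 64 ≡ 1 (mod 9).
    Then x = 328 + 665·1 = 993, valid modulo lcm(665, 9) = 5985: x ≡ 993 (mod 5985).
  Combine with x ≡ 2 (mod 17); new modulus lcm = 101745.
    Write x = 993 + 5985·t and substitute into x ≡ 2 (mod 17): 5985·t ≡ 2 − 993 = -991 (mod 17).
    Reduce coefficients mod 17: 1·t ≡ 12 (mod 17).
    So t ≡ 12 (mod 17).
    Then x = 993 + 5985·12 = 72813, valid modulo lcm(5985, 17) = 101745: x ≡ 72813 (mod 101745).
Verify against each original: 72813 mod 19 = 5, 72813 mod 7 = 6, 72813 mod 5 = 3, 72813 mod 9 = 3, 72813 mod 17 = 2.

x ≡ 72813 (mod 101745).
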